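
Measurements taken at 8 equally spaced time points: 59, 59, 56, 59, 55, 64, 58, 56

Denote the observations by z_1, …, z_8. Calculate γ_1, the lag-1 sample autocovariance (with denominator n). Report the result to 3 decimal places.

Mean z̄ = (59 + 59 + 56 + 59 + 55 + 64 + 58 + 56)/8 = 58.2500
Σ_{t=1}^{7}(z_t−z̄)(z_{t+1}−z̄) = -24.8125
γ_1 = -24.8125 / 8 = -3.102

-3.102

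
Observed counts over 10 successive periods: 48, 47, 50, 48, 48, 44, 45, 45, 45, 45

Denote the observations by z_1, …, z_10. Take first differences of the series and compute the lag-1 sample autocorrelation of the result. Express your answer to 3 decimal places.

-0.459

First differences Δz: -1, 3, -2, 0, -4, 1, 0, 0, 0
Mean of differences = -0.3333
Numerator Σ(Δz_t−Δz̄)(Δz_{t+1}−Δz̄) = -13.7778
Denominator Σ(Δz_t−Δz̄)² = 30.0000
r_1(Δz) = -13.7778 / 30.0000 = -0.459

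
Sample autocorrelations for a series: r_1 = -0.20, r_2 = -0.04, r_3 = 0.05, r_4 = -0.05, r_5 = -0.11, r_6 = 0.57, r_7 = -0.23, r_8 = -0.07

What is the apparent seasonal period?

The largest autocorrelation is r_6 = 0.57; the remaining lags stay at or below 0.05.
The dominant spike at lag 6 indicates a seasonal period of 6.

6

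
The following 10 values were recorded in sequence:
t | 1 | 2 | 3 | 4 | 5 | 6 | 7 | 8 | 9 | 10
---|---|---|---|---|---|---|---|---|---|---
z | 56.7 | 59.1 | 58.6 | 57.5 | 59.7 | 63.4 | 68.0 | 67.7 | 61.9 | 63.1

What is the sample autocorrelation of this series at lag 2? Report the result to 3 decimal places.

0.232

Mean z̄ = (56.7 + 59.1 + 58.6 + 57.5 + 59.7 + 63.4 + 68.0 + 67.7 + 61.9 + 63.1)/10 = 61.5700
Numerator Σ_{t=1}^{8}(z_t−z̄)(z_{t+2}−z̄) = 33.3172
Denominator Σ(z_t−z̄)² = 143.4210
r_2 = 33.3172 / 143.4210 = 0.232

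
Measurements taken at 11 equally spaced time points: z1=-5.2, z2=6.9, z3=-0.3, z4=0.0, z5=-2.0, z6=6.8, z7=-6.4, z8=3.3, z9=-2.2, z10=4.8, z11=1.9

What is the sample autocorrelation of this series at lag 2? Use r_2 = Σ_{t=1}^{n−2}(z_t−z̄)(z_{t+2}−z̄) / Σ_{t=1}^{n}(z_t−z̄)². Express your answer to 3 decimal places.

0.309

Mean z̄ = (-5.2 + 6.9 − 0.3 + 0.0 − 2.0 + 6.8 − 6.4 + 3.3 − 2.2 + 4.8 + 1.9)/11 = 0.6909
Numerator Σ_{t=1}^{9}(z_t−z̄)(z_{t+2}−z̄) = 62.7380
Denominator Σ(z_t−z̄)² = 203.0691
r_2 = 62.7380 / 203.0691 = 0.309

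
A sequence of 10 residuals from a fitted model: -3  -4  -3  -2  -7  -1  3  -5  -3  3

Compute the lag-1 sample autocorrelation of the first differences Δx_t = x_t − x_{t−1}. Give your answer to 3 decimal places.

First differences Δx: -1, 1, 1, -5, 6, 4, -8, 2, 6
Mean of differences = 0.6667
Numerator Σ(Δx_t−Δx̄)(Δx_{t+1}−Δx̄) = -48.1111
Denominator Σ(Δx_t−Δx̄)² = 180.0000
r_1(Δx) = -48.1111 / 180.0000 = -0.267

-0.267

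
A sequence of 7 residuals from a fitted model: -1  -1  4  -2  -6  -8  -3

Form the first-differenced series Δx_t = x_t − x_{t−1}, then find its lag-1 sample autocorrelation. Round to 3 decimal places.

First differences Δx: 0, 5, -6, -4, -2, 5
Mean of differences = -0.3333
Numerator Σ(Δx_t−Δx̄)(Δx_{t+1}−Δx̄) = -10.4444
Denominator Σ(Δx_t−Δx̄)² = 105.3333
r_1(Δx) = -10.4444 / 105.3333 = -0.099

-0.099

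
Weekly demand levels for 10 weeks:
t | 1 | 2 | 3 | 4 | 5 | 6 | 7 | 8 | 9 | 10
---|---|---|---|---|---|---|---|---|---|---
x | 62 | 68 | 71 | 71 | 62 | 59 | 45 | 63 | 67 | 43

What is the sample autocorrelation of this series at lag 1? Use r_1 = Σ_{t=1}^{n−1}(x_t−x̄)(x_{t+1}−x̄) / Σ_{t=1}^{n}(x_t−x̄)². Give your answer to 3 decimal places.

Mean x̄ = (62 + 68 + 71 + 71 + 62 + 59 + 45 + 63 + 67 + 43)/10 = 61.1000
Numerator Σ_{t=1}^{9}(x_t−x̄)(x_{t+1}−x̄) = 87.1900
Denominator Σ(x_t−x̄)² = 874.9000
r_1 = 87.1900 / 874.9000 = 0.100

0.100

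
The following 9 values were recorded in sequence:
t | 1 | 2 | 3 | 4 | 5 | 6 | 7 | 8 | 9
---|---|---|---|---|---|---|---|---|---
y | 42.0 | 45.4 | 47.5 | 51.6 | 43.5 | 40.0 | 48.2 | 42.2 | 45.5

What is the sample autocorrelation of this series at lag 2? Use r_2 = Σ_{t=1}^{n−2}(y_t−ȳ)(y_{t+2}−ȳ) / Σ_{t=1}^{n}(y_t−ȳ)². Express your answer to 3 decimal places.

-0.301

Mean ȳ = (42.0 + 45.4 + 47.5 + 51.6 + 43.5 + 40.0 + 48.2 + 42.2 + 45.5)/9 = 45.1000
Σ(y_t−ȳ)(y_{t+2}−ȳ) = (-7.4400) + (1.9500) + (-3.8400) + (-33.1500) + (-4.9600) + (14.7900) + (1.2400) = -31.4100
Denominator Σ(y_t−ȳ)² = 104.4600
r_2 = -31.4100 / 104.4600 = -0.301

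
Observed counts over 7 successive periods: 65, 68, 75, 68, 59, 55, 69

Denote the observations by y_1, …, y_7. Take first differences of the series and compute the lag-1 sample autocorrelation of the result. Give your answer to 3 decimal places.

First differences Δy: 3, 7, -7, -9, -4, 14
Mean of differences = 0.6667
Numerator Σ(Δy_t−Δȳ)(Δy_{t+1}−Δȳ) = 23.2222
Denominator Σ(Δy_t−Δȳ)² = 397.3333
r_1(Δy) = 23.2222 / 397.3333 = 0.058

0.058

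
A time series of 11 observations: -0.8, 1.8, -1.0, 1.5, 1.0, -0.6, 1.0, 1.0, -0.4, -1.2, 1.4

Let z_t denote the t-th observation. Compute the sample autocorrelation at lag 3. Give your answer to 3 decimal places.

0.194

Mean z̄ = (-0.8 + 1.8 − 1.0 + 1.5 + 1.0 − 0.6 + 1.0 + 1.0 − 0.4 − 1.2 + 1.4)/11 = 0.3364
Numerator Σ_{t=1}^{8}(z_t−z̄)(z_{t+3}−z̄) = 2.4888
Denominator Σ(z_t−z̄)² = 12.8055
r_3 = 2.4888 / 12.8055 = 0.194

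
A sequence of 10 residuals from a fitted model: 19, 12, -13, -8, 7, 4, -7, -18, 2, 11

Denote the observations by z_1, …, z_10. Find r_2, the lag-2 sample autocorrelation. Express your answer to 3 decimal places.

Mean z̄ = (19 + 12 − 13 − 8 + 7 + 4 − 7 − 18 + 2 + 11)/10 = 0.9000
Numerator Σ_{t=1}^{8}(z_t−z̄)(z_{t+2}−z̄) = -769.1200
Denominator Σ(z_t−z̄)² = 1292.9000
r_2 = -769.1200 / 1292.9000 = -0.595

-0.595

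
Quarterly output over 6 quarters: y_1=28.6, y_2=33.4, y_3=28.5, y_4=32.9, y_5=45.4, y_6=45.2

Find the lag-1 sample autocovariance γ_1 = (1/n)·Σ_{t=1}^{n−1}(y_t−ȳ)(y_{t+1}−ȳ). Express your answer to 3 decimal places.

19.659

Mean ȳ = (28.6 + 33.4 + 28.5 + 32.9 + 45.4 + 45.2)/6 = 35.6667
Deviations: -7.0667, -2.2667, -7.1667, -2.7667, 9.7333, 9.5333
Σ_{t=1}^{5}(y_t−ȳ)(y_{t+1}−ȳ) = 117.9522
γ_1 = 117.9522 / 6 = 19.659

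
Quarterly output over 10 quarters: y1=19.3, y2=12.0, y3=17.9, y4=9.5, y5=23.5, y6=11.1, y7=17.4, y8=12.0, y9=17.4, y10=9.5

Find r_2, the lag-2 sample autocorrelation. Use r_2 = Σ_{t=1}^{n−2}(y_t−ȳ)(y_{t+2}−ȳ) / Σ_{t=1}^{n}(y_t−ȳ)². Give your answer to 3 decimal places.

Mean ȳ = (19.3 + 12.0 + 17.9 + 9.5 + 23.5 + 11.1 + 17.4 + 12.0 + 17.4 + 9.5)/10 = 14.9600
Numerator Σ_{t=1}^{8}(y_t−ȳ)(y_{t+2}−ȳ) = 129.4828
Denominator Σ(y_t−ȳ)² = 204.3640
r_2 = 129.4828 / 204.3640 = 0.634

0.634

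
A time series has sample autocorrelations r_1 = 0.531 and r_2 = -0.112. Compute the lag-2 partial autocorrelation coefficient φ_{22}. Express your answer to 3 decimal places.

-0.549

φ_{22} = (r_2 − r_1²) / (1 − r_1²)
r_1² = (0.531)² = 0.281961
Numerator = -0.112 − 0.2820 = -0.3940; denominator = 1 − 0.2820 = 0.7180
φ_{22} = -0.3940 / 0.7180 = -0.549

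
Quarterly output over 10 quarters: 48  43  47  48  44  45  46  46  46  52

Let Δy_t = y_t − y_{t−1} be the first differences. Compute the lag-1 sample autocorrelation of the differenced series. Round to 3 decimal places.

-0.260

First differences Δy: -5, 4, 1, -4, 1, 1, 0, 0, 6
Mean of differences = 0.4444
Numerator Σ(Δy_t−Δȳ)(Δy_{t+1}−Δȳ) = -24.5309
Denominator Σ(Δy_t−Δȳ)² = 94.2222
r_1(Δy) = -24.5309 / 94.2222 = -0.260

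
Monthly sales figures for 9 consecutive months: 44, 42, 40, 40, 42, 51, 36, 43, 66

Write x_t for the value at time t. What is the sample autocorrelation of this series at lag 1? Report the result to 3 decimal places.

Mean x̄ = (44 + 42 + 40 + 40 + 42 + 51 + 36 + 43 + 66)/9 = 44.8889
Numerator Σ_{t=1}^{8}(x_t−x̄)(x_{t+1}−x̄) = -40.3457
Denominator Σ(x_t−x̄)² = 630.8889
r_1 = -40.3457 / 630.8889 = -0.064

-0.064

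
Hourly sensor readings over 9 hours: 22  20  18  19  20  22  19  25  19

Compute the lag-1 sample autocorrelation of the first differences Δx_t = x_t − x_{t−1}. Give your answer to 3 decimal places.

First differences Δx: -2, -2, 1, 1, 2, -3, 6, -6
Mean of differences = -0.3750
Numerator Σ(Δx_t−Δx̄)(Δx_{t+1}−Δx̄) = -53.2656
Denominator Σ(Δx_t−Δx̄)² = 93.8750
r_1(Δx) = -53.2656 / 93.8750 = -0.567

-0.567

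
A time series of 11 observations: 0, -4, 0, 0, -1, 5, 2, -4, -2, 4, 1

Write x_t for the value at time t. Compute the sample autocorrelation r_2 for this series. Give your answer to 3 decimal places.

Mean x̄ = (0 − 4 + 0 + 0 − 1 + 5 + 2 − 4 − 2 + 4 + 1)/11 = 0.0909
Numerator Σ_{t=1}^{9}(x_t−x̄)(x_{t+2}−x̄) = -44.0165
Denominator Σ(x_t−x̄)² = 82.9091
r_2 = -44.0165 / 82.9091 = -0.531

-0.531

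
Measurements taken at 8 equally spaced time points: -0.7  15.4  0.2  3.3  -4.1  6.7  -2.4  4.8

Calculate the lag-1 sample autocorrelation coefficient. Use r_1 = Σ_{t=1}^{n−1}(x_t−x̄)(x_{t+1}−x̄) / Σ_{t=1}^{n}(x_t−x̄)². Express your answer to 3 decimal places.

-0.513

Mean x̄ = (-0.7 + 15.4 + 0.2 + 3.3 − 4.1 + 6.7 − 2.4 + 4.8)/8 = 2.9000
Deviations from mean: -3.6000, 12.5000, -2.7000, 0.4000, -7.0000, 3.8000, -5.3000, 1.9000
Σ(x_t−x̄)(x_{t+1}−x̄) = (-45.0000) + (-33.7500) + (-1.0800) + (-2.8000) + (-26.6000) + (-20.1400) + (-10.0700) = -139.4400
Denominator Σ(x_t−x̄)² = 271.8000
r_1 = -139.4400 / 271.8000 = -0.513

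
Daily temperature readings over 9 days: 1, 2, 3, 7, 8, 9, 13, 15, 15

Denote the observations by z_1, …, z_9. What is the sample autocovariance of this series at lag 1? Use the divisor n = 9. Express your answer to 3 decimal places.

Mean z̄ = (1 + 2 + 3 + 7 + 8 + 9 + 13 + 15 + 15)/9 = 8.1111
Σ_{t=1}^{8}(z_t−z̄)(z_{t+1}−z̄) = 165.8765
γ_1 = 165.8765 / 9 = 18.431

18.431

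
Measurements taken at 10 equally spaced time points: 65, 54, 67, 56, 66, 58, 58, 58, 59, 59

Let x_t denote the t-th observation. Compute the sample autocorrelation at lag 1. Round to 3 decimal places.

-0.710

Mean x̄ = (65 + 54 + 67 + 56 + 66 + 58 + 58 + 58 + 59 + 59)/10 = 60.0000
Numerator Σ_{t=1}^{9}(x_t−x̄)(x_{t+1}−x̄) = -125.0000
Denominator Σ(x_t−x̄)² = 176.0000
r_1 = -125.0000 / 176.0000 = -0.710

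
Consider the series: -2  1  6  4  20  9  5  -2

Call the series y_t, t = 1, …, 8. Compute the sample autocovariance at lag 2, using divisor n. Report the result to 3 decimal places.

-2.801

Mean ȳ = (-2 + 1 + 6 + 4 + 20 + 9 + 5 − 2)/8 = 5.1250
Deviations: -7.1250, -4.1250, 0.8750, -1.1250, 14.8750, 3.8750, -0.1250, -7.1250
Σ_{t=1}^{6}(y_t−ȳ)(y_{t+2}−ȳ) = -22.4063
γ_2 = -22.4063 / 8 = -2.801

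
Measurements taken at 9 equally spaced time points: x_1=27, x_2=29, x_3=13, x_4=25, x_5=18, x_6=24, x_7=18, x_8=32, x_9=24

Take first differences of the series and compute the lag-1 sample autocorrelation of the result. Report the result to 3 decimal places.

-0.741

First differences Δx: 2, -16, 12, -7, 6, -6, 14, -8
Mean of differences = -0.3750
Numerator Σ(Δx_t−Δx̄)(Δx_{t+1}−Δx̄) = -581.0156
Denominator Σ(Δx_t−Δx̄)² = 783.8750
r_1(Δx) = -581.0156 / 783.8750 = -0.741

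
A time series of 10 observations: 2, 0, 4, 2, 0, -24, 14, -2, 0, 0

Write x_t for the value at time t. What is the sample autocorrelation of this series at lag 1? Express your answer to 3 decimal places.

-0.449

Mean x̄ = (2 + 0 + 4 + 2 + 0 − 24 + 14 − 2 + 0 + 0)/10 = -0.4000
Numerator Σ_{t=1}^{9}(x_t−x̄)(x_{t+1}−x̄) = -358.5600
Denominator Σ(x_t−x̄)² = 798.4000
r_1 = -358.5600 / 798.4000 = -0.449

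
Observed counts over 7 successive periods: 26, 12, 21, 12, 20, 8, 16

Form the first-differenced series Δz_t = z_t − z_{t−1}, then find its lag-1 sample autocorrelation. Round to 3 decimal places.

-0.783

First differences Δz: -14, 9, -9, 8, -12, 8
Mean of differences = -1.6667
Numerator Σ(Δz_t−Δz̄)(Δz_{t+1}−Δz̄) = -480.4444
Denominator Σ(Δz_t−Δz̄)² = 613.3333
r_1(Δz) = -480.4444 / 613.3333 = -0.783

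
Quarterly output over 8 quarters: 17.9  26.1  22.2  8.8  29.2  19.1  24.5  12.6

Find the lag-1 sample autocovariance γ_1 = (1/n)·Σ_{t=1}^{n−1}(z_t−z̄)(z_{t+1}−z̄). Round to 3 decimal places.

-21.650

Mean z̄ = (17.9 + 26.1 + 22.2 + 8.8 + 29.2 + 19.1 + 24.5 + 12.6)/8 = 20.0500
Σ_{t=1}^{7}(z_t−z̄)(z_{t+1}−z̄) = -173.1975
γ_1 = -173.1975 / 8 = -21.650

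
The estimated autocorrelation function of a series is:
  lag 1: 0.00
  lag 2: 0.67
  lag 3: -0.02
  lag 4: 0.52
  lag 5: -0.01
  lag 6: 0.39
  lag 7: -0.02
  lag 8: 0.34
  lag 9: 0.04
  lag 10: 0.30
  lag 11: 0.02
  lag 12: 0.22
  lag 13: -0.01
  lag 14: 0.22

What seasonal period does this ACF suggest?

2

The largest autocorrelation is r_2 = 0.67, with weaker echoes at lags 4 (0.52), 6 (0.39), 8 (0.34), 10 (0.30), 12 (0.22) and 14 (0.22); the remaining lags stay at or below 0.04.
The dominant spike at lag 2 indicates a seasonal period of 2.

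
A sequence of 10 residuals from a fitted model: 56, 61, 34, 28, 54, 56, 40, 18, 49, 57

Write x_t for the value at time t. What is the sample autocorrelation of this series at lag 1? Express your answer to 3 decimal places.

0.084

Mean x̄ = (56 + 61 + 34 + 28 + 54 + 56 + 40 + 18 + 49 + 57)/10 = 45.3000
Numerator Σ_{t=1}^{9}(x_t−x̄)(x_{t+1}−x̄) = 158.9100
Denominator Σ(x_t−x̄)² = 1902.1000
r_1 = 158.9100 / 1902.1000 = 0.084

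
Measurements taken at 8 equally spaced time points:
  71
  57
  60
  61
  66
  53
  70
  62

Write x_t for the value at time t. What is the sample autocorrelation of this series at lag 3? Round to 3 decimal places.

-0.079

Mean x̄ = (71 + 57 + 60 + 61 + 66 + 53 + 70 + 62)/8 = 62.5000
Σ(x_t−x̄)(x_{t+3}−x̄) = (-12.7500) + (-19.2500) + (23.7500) + (-11.2500) + (-1.7500) = -21.2500
Denominator Σ(x_t−x̄)² = 270.0000
r_3 = -21.2500 / 270.0000 = -0.079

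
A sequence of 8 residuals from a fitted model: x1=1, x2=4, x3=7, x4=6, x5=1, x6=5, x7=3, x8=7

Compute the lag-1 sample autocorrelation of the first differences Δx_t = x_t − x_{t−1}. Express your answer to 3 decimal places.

First differences Δx: 3, 3, -1, -5, 4, -2, 4
Mean of differences = 0.8571
Numerator Σ(Δx_t−Δx̄)(Δx_{t+1}−Δx̄) = -24.8776
Denominator Σ(Δx_t−Δx̄)² = 74.8571
r_1(Δx) = -24.8776 / 74.8571 = -0.332

-0.332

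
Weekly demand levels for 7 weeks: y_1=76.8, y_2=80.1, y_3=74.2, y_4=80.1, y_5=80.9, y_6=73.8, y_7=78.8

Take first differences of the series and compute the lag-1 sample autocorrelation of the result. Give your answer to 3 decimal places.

First differences Δy: 3.3, -5.9, 5.9, 0.8, -7.1, 5.0
Mean of differences = 0.3333
Numerator Σ(Δy_t−Δȳ)(Δy_{t+1}−Δȳ) = -88.7511
Denominator Σ(Δy_t−Δȳ)² = 155.8933
r_1(Δy) = -88.7511 / 155.8933 = -0.569

-0.569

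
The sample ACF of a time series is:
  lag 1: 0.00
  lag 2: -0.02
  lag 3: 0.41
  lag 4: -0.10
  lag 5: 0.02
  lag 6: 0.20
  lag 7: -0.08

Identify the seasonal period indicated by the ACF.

3

The largest autocorrelation is r_3 = 0.41, with a weaker echo at lag 6 (0.20); the remaining lags stay at or below 0.02.
The dominant spike at lag 3 indicates a seasonal period of 3.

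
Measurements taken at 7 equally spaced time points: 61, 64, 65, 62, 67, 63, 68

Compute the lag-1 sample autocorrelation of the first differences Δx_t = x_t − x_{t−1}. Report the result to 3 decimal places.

-0.718

First differences Δx: 3, 1, -3, 5, -4, 5
Mean of differences = 1.1667
Numerator Σ(Δx_t−Δx̄)(Δx_{t+1}−Δx̄) = -55.1944
Denominator Σ(Δx_t−Δx̄)² = 76.8333
r_1(Δx) = -55.1944 / 76.8333 = -0.718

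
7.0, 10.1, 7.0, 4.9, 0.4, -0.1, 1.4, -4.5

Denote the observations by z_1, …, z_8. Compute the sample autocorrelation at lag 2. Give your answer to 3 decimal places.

Mean z̄ = (7.0 + 10.1 + 7.0 + 4.9 + 0.4 − 0.1 + 1.4 − 4.5)/8 = 3.2750
Deviations from mean: 3.7250, 6.8250, 3.7250, 1.6250, -2.8750, -3.3750, -1.8750, -7.7750
Numerator Σ_{t=1}^{6}(z_t−z̄)(z_{t+2}−z̄) = 40.4038
Denominator Σ(z_t−z̄)² = 160.5950
r_2 = 40.4038 / 160.5950 = 0.252

0.252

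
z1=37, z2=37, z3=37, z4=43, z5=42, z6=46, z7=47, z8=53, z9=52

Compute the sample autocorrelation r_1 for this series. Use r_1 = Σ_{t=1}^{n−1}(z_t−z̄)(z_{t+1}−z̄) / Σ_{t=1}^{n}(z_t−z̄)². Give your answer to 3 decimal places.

0.670

Mean z̄ = (37 + 37 + 37 + 43 + 42 + 46 + 47 + 53 + 52)/9 = 43.7778
Numerator Σ_{t=1}^{8}(z_t−z̄)(z_{t+1}−z̄) = 207.2840
Denominator Σ(z_t−z̄)² = 309.5556
r_1 = 207.2840 / 309.5556 = 0.670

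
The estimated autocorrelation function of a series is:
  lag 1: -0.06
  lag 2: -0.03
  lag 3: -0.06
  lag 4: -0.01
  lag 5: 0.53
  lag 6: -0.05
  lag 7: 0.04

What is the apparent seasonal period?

The largest autocorrelation is r_5 = 0.53; the remaining lags stay at or below 0.04.
The dominant spike at lag 5 indicates a seasonal period of 5.

5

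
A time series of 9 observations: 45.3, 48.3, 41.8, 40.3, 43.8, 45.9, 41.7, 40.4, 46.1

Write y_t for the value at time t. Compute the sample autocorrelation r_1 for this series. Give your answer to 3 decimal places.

Mean ȳ = (45.3 + 48.3 + 41.8 + 40.3 + 43.8 + 45.9 + 41.7 + 40.4 + 46.1)/9 = 43.7333
Numerator Σ_{t=1}^{8}(y_t−ȳ)(y_{t+1}−ȳ) = -0.6378
Denominator Σ(y_t−ȳ)² = 64.3800
r_1 = -0.6378 / 64.3800 = -0.010

-0.010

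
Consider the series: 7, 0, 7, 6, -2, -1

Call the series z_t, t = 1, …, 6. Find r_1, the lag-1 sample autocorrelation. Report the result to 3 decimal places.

-0.079

Mean z̄ = (7 + 0 + 7 + 6 − 2 − 1)/6 = 2.8333
Deviations from mean: 4.1667, -2.8333, 4.1667, 3.1667, -4.8333, -3.8333
Numerator Σ_{t=1}^{5}(z_t−z̄)(z_{t+1}−z̄) = -7.1944
Denominator Σ(z_t−z̄)² = 90.8333
r_1 = -7.1944 / 90.8333 = -0.079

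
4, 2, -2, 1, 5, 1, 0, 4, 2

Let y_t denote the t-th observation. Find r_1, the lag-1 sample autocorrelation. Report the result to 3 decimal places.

Mean ȳ = (4 + 2 − 2 + 1 + 5 + 1 + 0 + 4 + 2)/9 = 1.8889
Numerator Σ_{t=1}^{8}(y_t−ȳ)(y_{t+1}−ȳ) = -4.3457
Denominator Σ(y_t−ȳ)² = 38.8889
r_1 = -4.3457 / 38.8889 = -0.112

-0.112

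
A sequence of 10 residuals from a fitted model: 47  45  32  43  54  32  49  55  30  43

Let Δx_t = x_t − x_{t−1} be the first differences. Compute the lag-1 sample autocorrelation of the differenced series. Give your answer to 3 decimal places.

First differences Δx: -2, -13, 11, 11, -22, 17, 6, -25, 13
Mean of differences = -0.4444
Numerator Σ(Δx_t−Δx̄)(Δx_{t+1}−Δx̄) = -991.8642
Denominator Σ(Δx_t−Δx̄)² = 2016.2222
r_1(Δx) = -991.8642 / 2016.2222 = -0.492

-0.492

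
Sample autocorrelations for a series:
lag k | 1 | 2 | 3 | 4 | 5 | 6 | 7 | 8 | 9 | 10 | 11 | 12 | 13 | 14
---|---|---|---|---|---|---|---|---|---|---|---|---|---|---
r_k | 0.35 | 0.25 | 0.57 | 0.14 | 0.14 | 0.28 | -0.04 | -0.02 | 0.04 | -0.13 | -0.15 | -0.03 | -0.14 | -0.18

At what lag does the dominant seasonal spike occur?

3

The largest autocorrelation is r_3 = 0.57; the remaining lags stay at or below 0.35. The elevated value at lag 1 (0.35), dropping to 0.25 at lag 2, reflects decaying short-term dependence rather than seasonality.
The dominant spike at lag 3 indicates a seasonal period of 3.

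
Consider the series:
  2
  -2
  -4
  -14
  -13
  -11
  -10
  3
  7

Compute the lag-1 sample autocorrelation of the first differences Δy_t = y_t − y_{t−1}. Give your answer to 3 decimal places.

0.271

First differences Δy: -4, -2, -10, 1, 2, 1, 13, 4
Mean of differences = 0.6250
Numerator Σ(Δy_t−Δȳ)(Δy_{t+1}−Δȳ) = 83.4844
Denominator Σ(Δy_t−Δȳ)² = 307.8750
r_1(Δy) = 83.4844 / 307.8750 = 0.271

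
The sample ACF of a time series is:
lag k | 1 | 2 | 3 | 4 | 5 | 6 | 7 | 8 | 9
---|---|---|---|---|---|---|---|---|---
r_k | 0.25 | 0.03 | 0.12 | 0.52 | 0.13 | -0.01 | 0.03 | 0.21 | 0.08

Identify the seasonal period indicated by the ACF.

4

The largest autocorrelation is r_4 = 0.52; the remaining lags stay at or below 0.25. The elevated value at lag 1 (0.25), dropping to 0.03 at lag 2, reflects decaying short-term dependence rather than seasonality.
The dominant spike at lag 4 indicates a seasonal period of 4.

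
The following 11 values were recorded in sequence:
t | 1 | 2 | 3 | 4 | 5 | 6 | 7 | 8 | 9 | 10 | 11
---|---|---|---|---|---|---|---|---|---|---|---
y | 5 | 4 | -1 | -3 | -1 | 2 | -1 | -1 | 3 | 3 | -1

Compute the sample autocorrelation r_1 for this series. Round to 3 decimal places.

Mean ȳ = (5 + 4 − 1 − 3 − 1 + 2 − 1 − 1 + 3 + 3 − 1)/11 = 0.8182
Numerator Σ_{t=1}^{10}(y_t−ȳ)(y_{t+1}−ȳ) = 17.2397
Denominator Σ(y_t−ȳ)² = 69.6364
r_1 = 17.2397 / 69.6364 = 0.248

0.248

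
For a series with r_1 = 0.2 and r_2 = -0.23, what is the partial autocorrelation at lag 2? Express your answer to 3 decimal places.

φ_{22} = (r_2 − r_1²) / (1 − r_1²)
r_1² = (0.2)² = 0.04
Numerator = -0.23 − 0.0400 = -0.2700; denominator = 1 − 0.0400 = 0.9600
φ_{22} = -0.2700 / 0.9600 = -0.281

-0.281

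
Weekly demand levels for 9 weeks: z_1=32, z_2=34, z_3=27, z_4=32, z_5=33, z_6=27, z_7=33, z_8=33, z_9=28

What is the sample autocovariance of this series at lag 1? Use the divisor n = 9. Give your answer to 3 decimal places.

-3.222

Mean z̄ = (32 + 34 + 27 + 32 + 33 + 27 + 33 + 33 + 28)/9 = 31.0000
Σ_{t=1}^{8}(z_t−z̄)(z_{t+1}−z̄) = -29.0000
γ_1 = -29.0000 / 9 = -3.222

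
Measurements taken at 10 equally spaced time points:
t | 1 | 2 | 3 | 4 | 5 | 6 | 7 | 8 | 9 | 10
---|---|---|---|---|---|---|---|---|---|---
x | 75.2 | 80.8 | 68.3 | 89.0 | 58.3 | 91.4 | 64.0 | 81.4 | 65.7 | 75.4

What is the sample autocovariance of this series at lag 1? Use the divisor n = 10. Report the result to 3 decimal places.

Mean x̄ = (75.2 + 80.8 + 68.3 + 89.0 + 58.3 + 91.4 + 64.0 + 81.4 + 65.7 + 75.4)/10 = 74.9500
Σ_{t=1}^{9}(x_t−x̄)(x_{t+1}−x̄) = -953.2775
γ_1 = -953.2775 / 10 = -95.328

-95.328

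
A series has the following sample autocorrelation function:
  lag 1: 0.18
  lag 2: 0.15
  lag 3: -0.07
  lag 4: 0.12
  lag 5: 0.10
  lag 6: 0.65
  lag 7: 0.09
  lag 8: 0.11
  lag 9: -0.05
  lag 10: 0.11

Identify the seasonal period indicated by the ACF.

6

The largest autocorrelation is r_6 = 0.65; the remaining lags stay at or below 0.18.
The dominant spike at lag 6 indicates a seasonal period of 6.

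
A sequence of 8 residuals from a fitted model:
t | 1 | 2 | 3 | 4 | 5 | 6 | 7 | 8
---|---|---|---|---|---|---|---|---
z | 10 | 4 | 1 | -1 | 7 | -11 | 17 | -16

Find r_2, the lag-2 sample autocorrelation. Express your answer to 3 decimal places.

0.392

Mean z̄ = (10 + 4 + 1 − 1 + 7 − 11 + 17 − 16)/8 = 1.3750
Numerator Σ_{t=1}^{6}(z_t−z̄)(z_{t+2}−z̄) = 320.7188
Denominator Σ(z_t−z̄)² = 817.8750
r_2 = 320.7188 / 817.8750 = 0.392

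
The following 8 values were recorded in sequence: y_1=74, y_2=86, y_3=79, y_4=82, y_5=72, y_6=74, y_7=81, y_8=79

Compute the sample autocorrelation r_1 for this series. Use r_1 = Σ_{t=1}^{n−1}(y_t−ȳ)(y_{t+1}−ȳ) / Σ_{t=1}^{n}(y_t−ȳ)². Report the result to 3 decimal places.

-0.199

Mean ȳ = (74 + 86 + 79 + 82 + 72 + 74 + 81 + 79)/8 = 78.3750
Deviations from mean: -4.3750, 7.6250, 0.6250, 3.6250, -6.3750, -4.3750, 2.6250, 0.6250
Numerator Σ_{t=1}^{7}(y_t−ȳ)(y_{t+1}−ȳ) = -31.3906
Denominator Σ(y_t−ȳ)² = 157.8750
r_1 = -31.3906 / 157.8750 = -0.199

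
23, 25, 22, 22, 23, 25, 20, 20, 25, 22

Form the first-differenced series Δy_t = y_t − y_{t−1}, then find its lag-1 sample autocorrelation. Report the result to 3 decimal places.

First differences Δy: 2, -3, 0, 1, 2, -5, 0, 5, -3
Mean of differences = -0.1111
Numerator Σ(Δy_t−Δȳ)(Δy_{t+1}−Δȳ) = -29.0123
Denominator Σ(Δy_t−Δȳ)² = 76.8889
r_1(Δy) = -29.0123 / 76.8889 = -0.377

-0.377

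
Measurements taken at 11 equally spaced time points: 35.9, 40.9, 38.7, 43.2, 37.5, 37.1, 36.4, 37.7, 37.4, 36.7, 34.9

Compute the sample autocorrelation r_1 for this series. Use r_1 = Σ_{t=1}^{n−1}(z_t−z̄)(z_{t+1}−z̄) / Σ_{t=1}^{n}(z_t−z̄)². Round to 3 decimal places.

Mean z̄ = (35.9 + 40.9 + 38.7 + 43.2 + 37.5 + 37.1 + 36.4 + 37.7 + 37.4 + 36.7 + 34.9)/11 = 37.8545
Numerator Σ_{t=1}^{10}(z_t−z̄)(z_{t+1}−z̄) = 4.8425
Denominator Σ(z_t−z̄)² = 55.4873
r_1 = 4.8425 / 55.4873 = 0.087

0.087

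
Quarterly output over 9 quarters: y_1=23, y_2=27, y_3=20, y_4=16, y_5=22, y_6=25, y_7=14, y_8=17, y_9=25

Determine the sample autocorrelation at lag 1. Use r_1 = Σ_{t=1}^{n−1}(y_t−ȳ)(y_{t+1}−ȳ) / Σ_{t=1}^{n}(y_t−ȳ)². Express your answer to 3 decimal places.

-0.037

Mean ȳ = (23 + 27 + 20 + 16 + 22 + 25 + 14 + 17 + 25)/9 = 21.0000
Numerator Σ_{t=1}^{8}(y_t−ȳ)(y_{t+1}−ȳ) = -6.0000
Denominator Σ(y_t−ȳ)² = 164.0000
r_1 = -6.0000 / 164.0000 = -0.037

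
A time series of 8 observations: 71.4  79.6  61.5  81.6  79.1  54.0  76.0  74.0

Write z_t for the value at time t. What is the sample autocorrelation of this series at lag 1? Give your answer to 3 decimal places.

Mean z̄ = (71.4 + 79.6 + 61.5 + 81.6 + 79.1 + 54.0 + 76.0 + 74.0)/8 = 72.1500
Deviations from mean: -0.7500, 7.4500, -10.6500, 9.4500, 6.9500, -18.1500, 3.8500, 1.8500
Σ(z_t−z̄)(z_{t+1}−z̄) = (-5.5875) + (-79.3425) + (-100.6425) + (65.6775) + (-126.1425) + (-69.8775) + (7.1225) = -308.7925
Denominator Σ(z_t−z̄)² = 654.7600
r_1 = -308.7925 / 654.7600 = -0.472

-0.472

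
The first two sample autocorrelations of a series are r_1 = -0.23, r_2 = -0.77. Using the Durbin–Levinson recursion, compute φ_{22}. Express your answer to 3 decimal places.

φ_{22} = (r_2 − r_1²) / (1 − r_1²)
r_1² = (-0.23)² = 0.0529
Numerator = -0.77 − 0.0529 = -0.8229; denominator = 1 − 0.0529 = 0.9471
φ_{22} = -0.8229 / 0.9471 = -0.869

-0.869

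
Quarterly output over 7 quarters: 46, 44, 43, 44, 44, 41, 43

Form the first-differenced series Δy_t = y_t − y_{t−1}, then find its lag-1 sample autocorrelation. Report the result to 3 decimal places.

First differences Δy: -2, -1, 1, 0, -3, 2
Mean of differences = -0.5000
Numerator Σ(Δy_t−Δȳ)(Δy_{t+1}−Δȳ) = -6.7500
Denominator Σ(Δy_t−Δȳ)² = 17.5000
r_1(Δy) = -6.7500 / 17.5000 = -0.386

-0.386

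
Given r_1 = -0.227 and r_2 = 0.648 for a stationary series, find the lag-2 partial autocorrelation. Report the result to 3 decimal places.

0.629

φ_{22} = (r_2 − r_1²) / (1 − r_1²)
r_1² = (-0.227)² = 0.051529
Numerator = 0.648 − 0.0515 = 0.5965; denominator = 1 − 0.0515 = 0.9485
φ_{22} = 0.5965 / 0.9485 = 0.629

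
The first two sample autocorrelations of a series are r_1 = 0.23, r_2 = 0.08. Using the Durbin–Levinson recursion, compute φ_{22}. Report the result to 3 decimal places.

0.029

φ_{22} = (r_2 − r_1²) / (1 − r_1²)
r_1² = (0.23)² = 0.0529
Numerator = 0.08 − 0.0529 = 0.0271; denominator = 1 − 0.0529 = 0.9471
φ_{22} = 0.0271 / 0.9471 = 0.029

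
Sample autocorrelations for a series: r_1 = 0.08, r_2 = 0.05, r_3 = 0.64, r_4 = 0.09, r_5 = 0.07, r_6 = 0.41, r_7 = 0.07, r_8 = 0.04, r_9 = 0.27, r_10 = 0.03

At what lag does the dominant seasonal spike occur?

3

The largest autocorrelation is r_3 = 0.64, with weaker echoes at lags 6 (0.41) and 9 (0.27); the remaining lags stay at or below 0.09.
The dominant spike at lag 3 indicates a seasonal period of 3.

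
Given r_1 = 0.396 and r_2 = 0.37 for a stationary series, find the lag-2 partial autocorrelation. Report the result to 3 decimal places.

φ_{22} = (r_2 − r_1²) / (1 − r_1²)
r_1² = (0.396)² = 0.156816
Numerator = 0.37 − 0.1568 = 0.2132; denominator = 1 − 0.1568 = 0.8432
φ_{22} = 0.2132 / 0.8432 = 0.253

0.253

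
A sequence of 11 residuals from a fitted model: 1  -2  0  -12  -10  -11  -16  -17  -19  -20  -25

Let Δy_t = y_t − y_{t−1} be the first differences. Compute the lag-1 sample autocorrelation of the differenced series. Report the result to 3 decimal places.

-0.602

First differences Δy: -3, 2, -12, 2, -1, -5, -1, -2, -1, -5
Mean of differences = -2.6000
Numerator Σ(Δy_t−Δȳ)(Δy_{t+1}−Δȳ) = -90.5600
Denominator Σ(Δy_t−Δȳ)² = 150.4000
r_1(Δy) = -90.5600 / 150.4000 = -0.602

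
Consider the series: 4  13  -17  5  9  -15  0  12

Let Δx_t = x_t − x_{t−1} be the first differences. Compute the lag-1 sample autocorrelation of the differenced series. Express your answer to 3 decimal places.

-0.457

First differences Δx: 9, -30, 22, 4, -24, 15, 12
Mean of differences = 1.1429
Numerator Σ(Δx_t−Δx̄)(Δx_{t+1}−Δx̄) = -1104.4490
Denominator Σ(Δx_t−Δx̄)² = 2416.8571
r_1(Δx) = -1104.4490 / 2416.8571 = -0.457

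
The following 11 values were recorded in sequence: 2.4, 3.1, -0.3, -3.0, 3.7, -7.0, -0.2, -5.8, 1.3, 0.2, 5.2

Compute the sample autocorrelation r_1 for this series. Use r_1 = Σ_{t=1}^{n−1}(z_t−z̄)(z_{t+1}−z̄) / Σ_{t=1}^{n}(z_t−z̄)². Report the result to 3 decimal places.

-0.224

Mean z̄ = (2.4 + 3.1 − 0.3 − 3.0 + 3.7 − 7.0 − 0.2 − 5.8 + 1.3 + 0.2 + 5.2)/11 = -0.0364
Numerator Σ_{t=1}^{10}(z_t−z̄)(z_{t+1}−z̄) = -33.5622
Denominator Σ(z_t−z̄)² = 149.5855
r_1 = -33.5622 / 149.5855 = -0.224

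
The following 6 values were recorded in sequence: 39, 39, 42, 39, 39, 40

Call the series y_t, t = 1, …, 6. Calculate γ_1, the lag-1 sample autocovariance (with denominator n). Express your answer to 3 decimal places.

-0.407

Mean ȳ = (39 + 39 + 42 + 39 + 39 + 40)/6 = 39.6667
Deviations: -0.6667, -0.6667, 2.3333, -0.6667, -0.6667, 0.3333
Σ_{t=1}^{5}(y_t−ȳ)(y_{t+1}−ȳ) = -2.4444
γ_1 = -2.4444 / 6 = -0.407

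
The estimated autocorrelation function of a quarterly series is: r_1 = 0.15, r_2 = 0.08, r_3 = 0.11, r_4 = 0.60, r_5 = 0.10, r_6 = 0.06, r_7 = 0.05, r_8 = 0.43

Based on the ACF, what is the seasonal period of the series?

The largest autocorrelation is r_4 = 0.60, with a weaker echo at lag 8 (0.43); the remaining lags stay at or below 0.15.
The dominant spike at lag 4 indicates a seasonal period of 4.

4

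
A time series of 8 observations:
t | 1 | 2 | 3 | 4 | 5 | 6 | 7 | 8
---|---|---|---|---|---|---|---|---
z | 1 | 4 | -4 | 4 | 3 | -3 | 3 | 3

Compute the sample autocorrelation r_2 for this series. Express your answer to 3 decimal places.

Mean z̄ = (1 + 4 − 4 + 4 + 3 − 3 + 3 + 3)/8 = 1.3750
Deviations from mean: -0.3750, 2.6250, -5.3750, 2.6250, 1.6250, -4.3750, 1.6250, 1.6250
Σ(z_t−z̄)(z_{t+2}−z̄) = (2.0156) + (6.8906) + (-8.7344) + (-11.4844) + (2.6406) + (-7.1094) = -15.7813
Denominator Σ(z_t−z̄)² = 69.8750
r_2 = -15.7813 / 69.8750 = -0.226

-0.226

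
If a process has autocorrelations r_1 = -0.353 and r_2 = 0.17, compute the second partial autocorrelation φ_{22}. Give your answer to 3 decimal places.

φ_{22} = (r_2 − r_1²) / (1 − r_1²)
r_1² = (-0.353)² = 0.124609
Numerator = 0.17 − 0.1246 = 0.0454; denominator = 1 − 0.1246 = 0.8754
φ_{22} = 0.0454 / 0.8754 = 0.052

0.052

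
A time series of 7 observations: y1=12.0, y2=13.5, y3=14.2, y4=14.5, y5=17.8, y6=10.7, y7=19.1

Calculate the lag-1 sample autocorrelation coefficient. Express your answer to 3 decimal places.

Mean ȳ = (12.0 + 13.5 + 14.2 + 14.5 + 17.8 + 10.7 + 19.1)/7 = 14.5429
Deviations from mean: -2.5429, -1.0429, -0.3429, -0.0429, 3.2571, -3.8429, 4.5571
Σ(y_t−ȳ)(y_{t+1}−ȳ) = (2.6518) + (0.3576) + (0.0147) + (-0.1396) + (-12.5167) + (-17.5124) = -27.1447
Denominator Σ(y_t−ȳ)² = 53.8171
r_1 = -27.1447 / 53.8171 = -0.504

-0.504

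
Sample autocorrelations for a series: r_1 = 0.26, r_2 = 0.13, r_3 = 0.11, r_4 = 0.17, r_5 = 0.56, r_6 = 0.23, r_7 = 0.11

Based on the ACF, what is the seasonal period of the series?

5

The largest autocorrelation is r_5 = 0.56; the remaining lags stay at or below 0.26. The elevated value at lag 1 (0.26), dropping to 0.13 at lag 2, reflects decaying short-term dependence rather than seasonality.
The dominant spike at lag 5 indicates a seasonal period of 5.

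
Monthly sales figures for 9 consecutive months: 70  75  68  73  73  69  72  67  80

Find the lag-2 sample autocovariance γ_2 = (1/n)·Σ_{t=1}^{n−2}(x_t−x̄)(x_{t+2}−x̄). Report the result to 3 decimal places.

Mean x̄ = (70 + 75 + 68 + 73 + 73 + 69 + 72 + 67 + 80)/9 = 71.8889
Σ_{t=1}^{7}(x_t−x̄)(x_{t+2}−x̄) = 18.4198
γ_2 = 18.4198 / 9 = 2.047

2.047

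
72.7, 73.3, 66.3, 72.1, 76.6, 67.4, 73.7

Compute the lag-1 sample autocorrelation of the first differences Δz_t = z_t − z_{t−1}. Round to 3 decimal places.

-0.515

First differences Δz: 0.6, -7.0, 5.8, 4.5, -9.2, 6.3
Mean of differences = 0.1667
Numerator Σ(Δz_t−Δz̄)(Δz_{t+1}−Δz̄) = -117.1044
Denominator Σ(Δz_t−Δz̄)² = 227.4133
r_1(Δz) = -117.1044 / 227.4133 = -0.515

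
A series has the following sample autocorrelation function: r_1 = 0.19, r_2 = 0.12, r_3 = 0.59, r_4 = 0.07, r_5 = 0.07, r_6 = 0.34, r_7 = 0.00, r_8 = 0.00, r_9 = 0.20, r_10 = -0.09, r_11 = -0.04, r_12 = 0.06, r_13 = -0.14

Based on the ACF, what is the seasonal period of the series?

3

The largest autocorrelation is r_3 = 0.59, with weaker echoes at lags 6 (0.34) and 9 (0.20); the remaining lags stay at or below 0.19.
The dominant spike at lag 3 indicates a seasonal period of 3.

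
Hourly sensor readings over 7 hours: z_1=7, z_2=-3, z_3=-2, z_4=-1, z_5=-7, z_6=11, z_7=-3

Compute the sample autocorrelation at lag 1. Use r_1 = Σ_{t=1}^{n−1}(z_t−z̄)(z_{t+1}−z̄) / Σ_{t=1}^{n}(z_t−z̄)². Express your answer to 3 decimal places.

-0.478

Mean z̄ = (7 − 3 − 2 − 1 − 7 + 11 − 3)/7 = 0.2857
Deviations from mean: 6.7143, -3.2857, -2.2857, -1.2857, -7.2857, 10.7143, -3.2857
Σ(z_t−z̄)(z_{t+1}−z̄) = (-22.0612) + (7.5102) + (2.9388) + (9.3673) + (-78.0612) + (-35.2041) = -115.5102
Denominator Σ(z_t−z̄)² = 241.4286
r_1 = -115.5102 / 241.4286 = -0.478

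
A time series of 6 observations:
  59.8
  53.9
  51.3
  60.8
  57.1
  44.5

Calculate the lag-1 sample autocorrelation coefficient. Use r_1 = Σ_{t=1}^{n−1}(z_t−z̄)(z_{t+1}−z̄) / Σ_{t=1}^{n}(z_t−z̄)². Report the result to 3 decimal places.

-0.170

Mean z̄ = (59.8 + 53.9 + 51.3 + 60.8 + 57.1 + 44.5)/6 = 54.5667
Deviations from mean: 5.2333, -0.6667, -3.2667, 6.2333, 2.5333, -10.0667
Numerator Σ_{t=1}^{5}(z_t−z̄)(z_{t+1}−z̄) = -31.3844
Denominator Σ(z_t−z̄)² = 185.1133
r_1 = -31.3844 / 185.1133 = -0.170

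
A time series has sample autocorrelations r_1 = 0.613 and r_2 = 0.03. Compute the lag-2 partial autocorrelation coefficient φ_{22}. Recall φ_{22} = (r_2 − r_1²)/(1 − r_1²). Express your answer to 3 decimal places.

φ_{22} = (r_2 − r_1²) / (1 − r_1²)
r_1² = (0.613)² = 0.375769
Numerator = 0.03 − 0.3758 = -0.3458; denominator = 1 − 0.3758 = 0.6242
φ_{22} = -0.3458 / 0.6242 = -0.554

-0.554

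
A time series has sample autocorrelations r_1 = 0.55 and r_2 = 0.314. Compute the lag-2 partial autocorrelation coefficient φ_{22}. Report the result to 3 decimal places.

0.016

φ_{22} = (r_2 − r_1²) / (1 − r_1²)
r_1² = (0.55)² = 0.3025
Numerator = 0.314 − 0.3025 = 0.0115; denominator = 1 − 0.3025 = 0.6975
φ_{22} = 0.0115 / 0.6975 = 0.016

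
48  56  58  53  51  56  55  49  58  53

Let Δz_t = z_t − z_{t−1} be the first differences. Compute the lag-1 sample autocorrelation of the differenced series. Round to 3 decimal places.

First differences Δz: 8, 2, -5, -2, 5, -1, -6, 9, -5
Mean of differences = 0.5556
Numerator Σ(Δz_t−Δz̄)(Δz_{t+1}−Δz̄) = -93.4198
Denominator Σ(Δz_t−Δz̄)² = 262.2222
r_1(Δz) = -93.4198 / 262.2222 = -0.356

-0.356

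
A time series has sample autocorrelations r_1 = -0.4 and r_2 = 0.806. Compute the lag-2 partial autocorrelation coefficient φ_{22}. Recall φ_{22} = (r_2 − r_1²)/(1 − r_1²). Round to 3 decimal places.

0.769

φ_{22} = (r_2 − r_1²) / (1 − r_1²)
r_1² = (-0.4)² = 0.16
Numerator = 0.806 − 0.1600 = 0.6460; denominator = 1 − 0.1600 = 0.8400
φ_{22} = 0.6460 / 0.8400 = 0.769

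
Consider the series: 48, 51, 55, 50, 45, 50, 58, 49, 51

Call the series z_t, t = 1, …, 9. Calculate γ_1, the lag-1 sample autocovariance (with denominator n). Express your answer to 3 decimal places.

-1.425

Mean z̄ = (48 + 51 + 55 + 50 + 45 + 50 + 58 + 49 + 51)/9 = 50.7778
Σ_{t=1}^{8}(z_t−z̄)(z_{t+1}−z̄) = -12.8272
γ_1 = -12.8272 / 9 = -1.425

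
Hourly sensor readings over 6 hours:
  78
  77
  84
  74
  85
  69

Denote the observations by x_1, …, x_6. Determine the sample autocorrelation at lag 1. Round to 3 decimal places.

Mean x̄ = (78 + 77 + 84 + 74 + 85 + 69)/6 = 77.8333
Numerator Σ_{t=1}^{5}(x_t−x̄)(x_{t+1}−x̄) = -119.6944
Denominator Σ(x_t−x̄)² = 182.8333
r_1 = -119.6944 / 182.8333 = -0.655

-0.655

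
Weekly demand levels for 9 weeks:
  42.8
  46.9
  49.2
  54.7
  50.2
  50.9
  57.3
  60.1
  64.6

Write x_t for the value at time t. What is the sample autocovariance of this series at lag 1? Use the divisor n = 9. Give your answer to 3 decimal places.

Mean x̄ = (42.8 + 46.9 + 49.2 + 54.7 + 50.2 + 50.9 + 57.3 + 60.1 + 64.6)/9 = 52.9667
Σ_{t=1}^{8}(x_t−x̄)(x_{t+1}−x̄) = 183.8622
γ_1 = 183.8622 / 9 = 20.429

20.429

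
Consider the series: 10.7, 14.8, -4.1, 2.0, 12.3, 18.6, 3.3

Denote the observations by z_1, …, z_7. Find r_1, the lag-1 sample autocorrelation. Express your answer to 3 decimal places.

Mean z̄ = (10.7 + 14.8 − 4.1 + 2.0 + 12.3 + 18.6 + 3.3)/7 = 8.2286
Σ(z_t−z̄)(z_{t+1}−z̄) = (16.2408) + (-81.0163) + (76.7894) + (-25.3592) + (42.2265) + (-51.1163) = -22.2351
Denominator Σ(z_t−z̄)² = 388.5143
r_1 = -22.2351 / 388.5143 = -0.057

-0.057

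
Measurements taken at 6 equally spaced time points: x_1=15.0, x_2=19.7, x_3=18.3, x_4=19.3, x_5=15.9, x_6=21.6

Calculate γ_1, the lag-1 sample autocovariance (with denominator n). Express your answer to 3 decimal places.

-2.490

Mean x̄ = (15.0 + 19.7 + 18.3 + 19.3 + 15.9 + 21.6)/6 = 18.3000
Deviations: -3.3000, 1.4000, 0.0000, 1.0000, -2.4000, 3.3000
Σ_{t=1}^{5}(x_t−x̄)(x_{t+1}−x̄) = -14.9400
γ_1 = -14.9400 / 6 = -2.490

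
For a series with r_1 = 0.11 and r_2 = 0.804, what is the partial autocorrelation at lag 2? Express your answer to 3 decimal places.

φ_{22} = (r_2 − r_1²) / (1 − r_1²)
r_1² = (0.11)² = 0.0121
Numerator = 0.804 − 0.0121 = 0.7919; denominator = 1 − 0.0121 = 0.9879
φ_{22} = 0.7919 / 0.9879 = 0.802

0.802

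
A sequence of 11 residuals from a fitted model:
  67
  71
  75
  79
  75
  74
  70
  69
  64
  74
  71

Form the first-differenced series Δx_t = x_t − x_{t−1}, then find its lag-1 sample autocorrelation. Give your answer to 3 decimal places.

-0.226

First differences Δx: 4, 4, 4, -4, -1, -4, -1, -5, 10, -3
Mean of differences = 0.4000
Numerator Σ(Δx_t−Δx̄)(Δx_{t+1}−Δx̄) = -48.3600
Denominator Σ(Δx_t−Δx̄)² = 214.4000
r_1(Δx) = -48.3600 / 214.4000 = -0.226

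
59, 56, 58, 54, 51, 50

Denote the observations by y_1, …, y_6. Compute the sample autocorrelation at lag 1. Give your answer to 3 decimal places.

Mean ȳ = (59 + 56 + 58 + 54 + 51 + 50)/6 = 54.6667
Deviations from mean: 4.3333, 1.3333, 3.3333, -0.6667, -3.6667, -4.6667
Σ(y_t−ȳ)(y_{t+1}−ȳ) = (5.7778) + (4.4444) + (-2.2222) + (2.4444) + (17.1111) = 27.5556
Denominator Σ(y_t−ȳ)² = 67.3333
r_1 = 27.5556 / 67.3333 = 0.409

0.409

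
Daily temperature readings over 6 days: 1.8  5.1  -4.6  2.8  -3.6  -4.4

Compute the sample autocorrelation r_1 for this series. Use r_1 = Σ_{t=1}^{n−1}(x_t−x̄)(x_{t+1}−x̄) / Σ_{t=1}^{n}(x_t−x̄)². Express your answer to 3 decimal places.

Mean x̄ = (1.8 + 5.1 − 4.6 + 2.8 − 3.6 − 4.4)/6 = -0.4833
Deviations from mean: 2.2833, 5.5833, -4.1167, 3.2833, -3.1167, -3.9167
Σ(x_t−x̄)(x_{t+1}−x̄) = (12.7486) + (-22.9847) + (-13.5164) + (-10.2331) + (12.2069) = -21.7786
Denominator Σ(x_t−x̄)² = 89.1683
r_1 = -21.7786 / 89.1683 = -0.244

-0.244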